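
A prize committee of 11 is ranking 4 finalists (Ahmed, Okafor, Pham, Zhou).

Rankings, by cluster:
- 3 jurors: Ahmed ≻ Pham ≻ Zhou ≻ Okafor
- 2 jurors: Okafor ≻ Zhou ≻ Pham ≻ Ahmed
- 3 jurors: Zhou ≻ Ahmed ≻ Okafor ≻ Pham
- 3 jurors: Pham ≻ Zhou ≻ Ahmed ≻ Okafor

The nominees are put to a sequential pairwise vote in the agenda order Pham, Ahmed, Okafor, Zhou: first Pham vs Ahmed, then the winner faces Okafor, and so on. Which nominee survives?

Zhou

Round 1: Pham vs Ahmed — 5–6, Ahmed advances.
Round 2: Ahmed vs Okafor — 9–2, Ahmed advances.
Round 3: Ahmed vs Zhou — 3–8, Zhou advances.
The agenda winner is Zhou.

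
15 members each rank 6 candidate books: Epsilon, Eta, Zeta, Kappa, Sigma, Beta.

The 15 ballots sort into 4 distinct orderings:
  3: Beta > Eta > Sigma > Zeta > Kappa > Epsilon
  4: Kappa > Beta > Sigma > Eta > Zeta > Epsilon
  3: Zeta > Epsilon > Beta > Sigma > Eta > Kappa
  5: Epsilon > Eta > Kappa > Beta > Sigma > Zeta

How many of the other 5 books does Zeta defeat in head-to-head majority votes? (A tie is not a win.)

Zeta against each rival (15 members):
Zeta vs Epsilon: Zeta preferred on 3+4+3 = 10 ballots; Zeta wins 10–5.
Zeta vs Eta: Zeta is ranked higher on 3 ballots, Eta on 12. Eta wins 12–3.
Zeta vs Kappa: Kappa, 9–6.
Zeta vs Sigma: 3 for Zeta, 12 for Sigma — Sigma by 12–3.
Zeta vs Beta: 3 for Zeta, 12 for Beta — Beta by 12–3.
Zeta beats Epsilon; loses to Eta, Kappa, Sigma, Beta — 1 pairwise win.

1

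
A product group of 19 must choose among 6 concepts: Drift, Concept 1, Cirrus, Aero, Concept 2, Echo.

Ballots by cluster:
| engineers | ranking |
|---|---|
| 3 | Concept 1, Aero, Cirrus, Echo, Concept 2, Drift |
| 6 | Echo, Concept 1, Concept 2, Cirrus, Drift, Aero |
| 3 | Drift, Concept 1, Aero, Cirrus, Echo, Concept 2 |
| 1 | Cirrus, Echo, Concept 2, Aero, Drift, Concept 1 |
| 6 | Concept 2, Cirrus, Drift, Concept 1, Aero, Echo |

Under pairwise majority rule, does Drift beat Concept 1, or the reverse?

Drift

Ballots ranking Drift above Concept 1: 3 + 1 + 6 = 10.
Ballots ranking Concept 1 above Drift: 19 − 10 = 9.
Drift wins the head-to-head 10–9.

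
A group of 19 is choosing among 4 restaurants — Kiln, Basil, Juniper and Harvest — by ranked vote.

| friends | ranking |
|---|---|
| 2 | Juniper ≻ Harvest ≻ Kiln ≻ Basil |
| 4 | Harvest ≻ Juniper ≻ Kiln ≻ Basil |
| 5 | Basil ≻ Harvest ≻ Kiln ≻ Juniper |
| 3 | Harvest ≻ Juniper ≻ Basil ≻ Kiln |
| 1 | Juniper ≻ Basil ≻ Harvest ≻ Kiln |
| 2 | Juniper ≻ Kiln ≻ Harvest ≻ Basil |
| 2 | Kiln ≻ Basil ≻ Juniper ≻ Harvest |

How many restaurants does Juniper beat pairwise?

2

Juniper against each rival (19 friends):
Juniper–Kiln: Juniper 12–7.
Juniper vs Basil: 12 to 7, Juniper.
Juniper vs Harvest: Juniper is ranked higher on 2+1+2+2 = 7 ballots, Harvest on 12. Harvest wins 12–7.
Juniper beats Kiln, Basil; loses to Harvest — 2 pairwise wins.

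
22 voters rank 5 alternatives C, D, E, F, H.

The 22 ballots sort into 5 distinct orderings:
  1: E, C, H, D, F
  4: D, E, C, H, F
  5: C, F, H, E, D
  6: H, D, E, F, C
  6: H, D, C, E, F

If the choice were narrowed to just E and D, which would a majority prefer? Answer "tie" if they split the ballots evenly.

Ballots ranking E above D: 1 + 5 = 6.
Ballots ranking D above E: 22 − 6 = 16.
D wins the head-to-head 16–6.

D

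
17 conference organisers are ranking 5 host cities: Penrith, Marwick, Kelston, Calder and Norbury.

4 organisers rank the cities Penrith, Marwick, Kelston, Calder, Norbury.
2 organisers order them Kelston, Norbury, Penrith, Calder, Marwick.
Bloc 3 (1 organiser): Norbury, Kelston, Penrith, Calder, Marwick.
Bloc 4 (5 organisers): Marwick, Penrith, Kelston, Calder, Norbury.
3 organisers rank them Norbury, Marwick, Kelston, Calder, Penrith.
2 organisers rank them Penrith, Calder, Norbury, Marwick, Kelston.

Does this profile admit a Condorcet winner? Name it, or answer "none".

Penrith

Check each pair by majority over 17 ballots:
Penrith–Marwick: Penrith 9–8.
Penrith vs Kelston: Penrith wins 11–6.
Penrith vs Calder: Penrith wins 14–3.
Penrith–Norbury: Penrith 11–6.
Marwick vs Kelston: Marwick preferred on 4+5+3+2 = 14 ballots; Marwick wins 14–3.
Marwick vs Calder: Marwick preferred on 4+5+3 = 12 ballots; Marwick wins 12–5.
Marwick vs Norbury: Marwick wins 9–8.
Kelston vs Calder: Kelston wins 15–2.
Kelston vs Norbury: Kelston wins 11–6.
Calder vs Norbury: Calder wins 11–6.
Only Penrith has no losses; Penrith is the Condorcet winner.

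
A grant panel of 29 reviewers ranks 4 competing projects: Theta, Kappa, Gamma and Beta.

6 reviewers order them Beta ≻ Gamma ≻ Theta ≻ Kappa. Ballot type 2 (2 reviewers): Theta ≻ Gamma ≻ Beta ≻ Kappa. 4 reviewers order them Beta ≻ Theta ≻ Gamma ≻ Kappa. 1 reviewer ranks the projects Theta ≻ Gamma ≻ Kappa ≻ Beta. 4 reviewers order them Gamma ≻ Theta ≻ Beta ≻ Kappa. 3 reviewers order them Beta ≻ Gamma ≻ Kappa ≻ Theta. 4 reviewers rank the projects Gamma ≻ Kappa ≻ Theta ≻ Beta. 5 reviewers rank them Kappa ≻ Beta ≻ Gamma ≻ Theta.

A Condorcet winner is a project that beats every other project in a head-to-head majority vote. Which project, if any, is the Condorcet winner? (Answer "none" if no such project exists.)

Beta

Pairwise majorities:
Theta vs Kappa: 6+2+4+1+4 = 17 for Theta, 12 for Kappa — Theta by 17–12.
Theta vs Gamma: 2+4+1 = 7 for Theta, 22 for Gamma — Gamma by 22–7.
Theta vs Beta: Theta is ranked higher on 2+1+4+4 = 11 ballots, Beta on 18. Beta wins 18–11.
Kappa vs Gamma: 5 to 24, Gamma.
Kappa vs Beta: 1+4+5 = 10 for Kappa, 19 for Beta — Beta by 19–10.
Gamma vs Beta: Gamma preferred on 2+1+4+4 = 11 ballots; Beta wins 18–11.
Only Beta has no losses; Beta is the Condorcet winner.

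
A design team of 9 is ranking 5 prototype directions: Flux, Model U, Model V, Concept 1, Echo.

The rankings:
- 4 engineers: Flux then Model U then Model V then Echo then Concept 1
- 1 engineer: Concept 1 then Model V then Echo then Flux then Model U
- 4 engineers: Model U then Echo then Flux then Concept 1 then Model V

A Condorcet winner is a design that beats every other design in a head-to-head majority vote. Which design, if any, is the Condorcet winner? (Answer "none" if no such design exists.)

Head-to-head results (9 engineers):
Flux vs Model U: 4+1 = 5 for Flux, 4 for Model U — Flux by 5–4.
Flux vs Model V: Flux is ranked higher on 4+4 = 8 ballots, Model V on 1. Flux wins 8–1.
Flux vs Concept 1: Flux preferred on 4+4 = 8 ballots; Flux wins 8–1.
Flux vs Echo: Flux preferred on 4 ballots; Echo wins 5–4.
Model U vs Model V: 4+4 = 8 for Model U, 1 for Model V — Model U by 8–1.
Model U vs Concept 1: 4+4 = 8 for Model U, 1 for Concept 1 — Model U by 8–1.
Model U vs Echo: Model U is ranked higher on 4+4 = 8 ballots, Echo on 1. Model U wins 8–1.
Model V vs Concept 1: 4 for Model V, 5 for Concept 1 — Concept 1 by 5–4.
Model V vs Echo: Model V is ranked higher on 4+1 = 5 ballots, Echo on 4. Model V wins 5–4.
Concept 1 vs Echo: Concept 1 preferred on 1 ballot; Echo wins 8–1.
No design is unbeaten: Flux loses to Echo; Model U loses to Flux; Model V loses to Flux; Concept 1 loses to Flux; Echo loses to Model U. In particular Flux > Model U > Echo > Flux is a majority cycle — no Condorcet winner exists.

none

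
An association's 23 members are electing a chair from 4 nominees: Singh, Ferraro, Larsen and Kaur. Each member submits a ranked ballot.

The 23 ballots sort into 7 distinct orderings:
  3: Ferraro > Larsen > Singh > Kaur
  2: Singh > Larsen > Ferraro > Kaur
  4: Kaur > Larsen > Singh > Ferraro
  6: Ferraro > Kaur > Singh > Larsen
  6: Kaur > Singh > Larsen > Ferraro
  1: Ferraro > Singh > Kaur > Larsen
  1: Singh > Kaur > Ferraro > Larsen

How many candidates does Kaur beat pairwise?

2

Kaur against each rival (23 voters):
Kaur vs Singh: Kaur, 16–7.
Kaur vs Ferraro: Kaur preferred on 4+6+1 = 11 ballots; Ferraro wins 12–11.
Kaur–Larsen: Kaur 18–5.
Kaur beats Singh, Larsen; loses to Ferraro — 2 pairwise wins.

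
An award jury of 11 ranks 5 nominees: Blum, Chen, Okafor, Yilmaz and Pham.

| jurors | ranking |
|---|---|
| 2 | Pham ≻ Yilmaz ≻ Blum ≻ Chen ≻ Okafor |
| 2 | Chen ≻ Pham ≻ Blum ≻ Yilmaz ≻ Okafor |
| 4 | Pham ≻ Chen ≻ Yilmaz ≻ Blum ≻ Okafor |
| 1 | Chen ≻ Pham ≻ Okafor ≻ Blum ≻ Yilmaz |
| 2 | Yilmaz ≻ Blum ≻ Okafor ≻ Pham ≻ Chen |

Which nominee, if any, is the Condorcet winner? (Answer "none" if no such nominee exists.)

Pairwise majorities:
Blum–Chen: Chen 7–4.
Blum–Okafor: Blum 10–1.
Blum vs Yilmaz: Blum preferred on 2+1 = 3 ballots; Yilmaz wins 8–3.
Blum vs Pham: Pham, 9–2.
Chen–Okafor: Chen 9–2.
Chen vs Yilmaz: Chen, 7–4.
Chen vs Pham: 3 to 8, Pham.
Okafor vs Yilmaz: Yilmaz wins 10–1.
Okafor–Pham: Pham 9–2.
Yilmaz vs Pham: Pham wins 9–2.
Pham beats each of Blum, Chen, Okafor, Yilmaz — Pham is the Condorcet winner.

Pham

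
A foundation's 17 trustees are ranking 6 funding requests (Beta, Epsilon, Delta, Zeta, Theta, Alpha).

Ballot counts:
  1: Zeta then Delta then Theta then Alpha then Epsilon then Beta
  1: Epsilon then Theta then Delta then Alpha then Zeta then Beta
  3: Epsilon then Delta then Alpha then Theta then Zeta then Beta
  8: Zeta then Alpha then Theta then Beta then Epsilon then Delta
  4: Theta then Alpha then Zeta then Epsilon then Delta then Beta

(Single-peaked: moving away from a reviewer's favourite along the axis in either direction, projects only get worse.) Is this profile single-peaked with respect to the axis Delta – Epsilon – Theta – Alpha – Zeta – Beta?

Axis positions: Delta=1, Epsilon=2, Theta=3, Alpha=4, Zeta=5, Beta=6.
Type 1: ranking walks positions 5-1-3-4-2-6; Delta is ranked above Alpha even though Alpha lies between Delta and the peak Zeta on the axis — preferences dip and rise again. Not single-peaked.
Type 2 (peak Epsilon at position 2): ranking walks positions 2-3-1-4-5-6, expanding outward from the peak — single-peaked.
Type 3: ranking walks positions 2-1-4-3-5-6; Alpha is ranked above Theta even though Theta lies between Alpha and the peak Epsilon on the axis — preferences dip and rise again. Not single-peaked.
Type 4 (peak Zeta at position 5): ranking walks positions 5-4-3-6-2-1, expanding outward from the peak — single-peaked.
Type 5 (peak Theta at position 3): ranking walks positions 3-4-5-2-1-6, expanding outward from the peak — single-peaked.
Type 1 violates single-peakedness, so the profile is not single-peaked on this axis.

no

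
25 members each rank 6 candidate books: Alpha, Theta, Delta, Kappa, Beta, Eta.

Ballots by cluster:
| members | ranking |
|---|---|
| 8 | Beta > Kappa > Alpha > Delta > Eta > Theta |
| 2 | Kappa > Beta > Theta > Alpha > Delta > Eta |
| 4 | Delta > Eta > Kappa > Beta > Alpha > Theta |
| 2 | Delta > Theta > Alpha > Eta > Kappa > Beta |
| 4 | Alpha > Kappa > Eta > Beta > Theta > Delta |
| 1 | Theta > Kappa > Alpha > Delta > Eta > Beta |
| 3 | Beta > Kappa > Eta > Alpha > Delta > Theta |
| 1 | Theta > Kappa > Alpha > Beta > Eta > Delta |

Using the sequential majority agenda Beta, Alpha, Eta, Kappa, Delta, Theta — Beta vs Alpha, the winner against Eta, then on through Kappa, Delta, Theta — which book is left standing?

Kappa

Round 1: Beta vs Alpha — 17–8, Beta advances.
Round 2: Beta vs Eta — 14–11, Beta advances.
Round 3: Beta vs Kappa — 11–14, Kappa advances.
Round 4: Kappa vs Delta — 19–6, Kappa advances.
Round 5: Kappa vs Theta — 21–4, Kappa advances.
Kappa survives the agenda.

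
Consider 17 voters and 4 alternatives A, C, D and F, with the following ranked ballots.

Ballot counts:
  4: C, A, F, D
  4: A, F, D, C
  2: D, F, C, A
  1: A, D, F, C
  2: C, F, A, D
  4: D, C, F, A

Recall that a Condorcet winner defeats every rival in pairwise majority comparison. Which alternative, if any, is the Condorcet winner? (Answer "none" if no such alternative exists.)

Head-to-head results (17 voters):
A vs C: 4+1 = 5 for A, 12 for C — C by 12–5.
A vs D: A is ranked higher on 4+4+1+2 = 11 ballots, D on 6. A wins 11–6.
A vs F: A is ranked higher on 4+4+1 = 9 ballots, F on 8. A wins 9–8.
C vs D: 4+2 = 6 for C, 11 for D — D by 11–6.
C vs F: 4+2+4 = 10 for C, 7 for F — C by 10–7.
D vs F: D is ranked higher on 2+1+4 = 7 ballots, F on 10. F wins 10–7.
Every alternative loses at least once (A loses to C; C loses to D; D loses to A; F loses to A). The majority relation contains the cycle A beats D beats C beats A, so there is no Condorcet winner.

none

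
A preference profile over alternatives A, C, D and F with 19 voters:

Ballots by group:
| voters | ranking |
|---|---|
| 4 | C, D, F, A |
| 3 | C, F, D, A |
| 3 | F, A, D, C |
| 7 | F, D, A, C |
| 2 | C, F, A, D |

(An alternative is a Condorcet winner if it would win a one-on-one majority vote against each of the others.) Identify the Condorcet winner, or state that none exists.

F

Head-to-head results (19 voters):
A–C: A 10–9.
A vs D: D, 14–5.
A–F: F 19–0.
C vs D: 9 to 10, D.
C vs F: C is ranked higher on 4+3+2 = 9 ballots, F on 10. F wins 10–9.
D vs F: F, 15–4.
F wins every pairwise contest, so F is the Condorcet winner.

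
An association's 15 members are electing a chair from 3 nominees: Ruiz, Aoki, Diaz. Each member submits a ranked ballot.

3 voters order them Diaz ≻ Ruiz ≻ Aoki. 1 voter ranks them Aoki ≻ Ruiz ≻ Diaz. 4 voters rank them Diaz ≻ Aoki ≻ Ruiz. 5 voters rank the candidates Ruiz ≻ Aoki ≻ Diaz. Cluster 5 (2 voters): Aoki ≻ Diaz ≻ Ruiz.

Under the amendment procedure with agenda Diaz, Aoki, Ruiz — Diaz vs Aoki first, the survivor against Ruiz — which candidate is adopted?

Ruiz

Round 1: Diaz vs Aoki — 7–8, Aoki advances.
Round 2: Aoki vs Ruiz — 7–8, Ruiz advances.
Ruiz survives the agenda.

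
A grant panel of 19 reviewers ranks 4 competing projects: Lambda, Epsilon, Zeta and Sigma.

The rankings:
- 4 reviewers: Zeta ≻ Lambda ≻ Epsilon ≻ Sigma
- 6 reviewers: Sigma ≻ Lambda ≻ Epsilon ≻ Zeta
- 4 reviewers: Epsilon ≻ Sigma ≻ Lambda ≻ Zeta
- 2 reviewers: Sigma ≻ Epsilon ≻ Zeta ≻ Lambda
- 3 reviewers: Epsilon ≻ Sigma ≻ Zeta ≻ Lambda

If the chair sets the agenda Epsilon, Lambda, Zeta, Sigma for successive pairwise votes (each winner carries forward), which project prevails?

Round 1: Epsilon vs Lambda — 9–10, Lambda advances.
Round 2: Lambda vs Zeta — 10–9, Lambda advances.
Round 3: Lambda vs Sigma — 4–15, Sigma advances.
The agenda winner is Sigma.

Sigma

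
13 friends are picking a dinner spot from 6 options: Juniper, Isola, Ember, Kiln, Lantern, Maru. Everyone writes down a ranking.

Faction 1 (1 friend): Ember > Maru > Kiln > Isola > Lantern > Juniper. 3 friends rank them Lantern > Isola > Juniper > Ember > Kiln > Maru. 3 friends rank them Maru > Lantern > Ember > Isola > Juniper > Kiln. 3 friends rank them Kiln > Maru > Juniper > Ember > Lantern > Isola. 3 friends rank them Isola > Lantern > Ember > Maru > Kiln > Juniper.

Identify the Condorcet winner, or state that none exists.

Check each pair by majority over 13 ballots:
Juniper vs Isola: 3 to 10, Isola.
Juniper vs Ember: Ember wins 7–6.
Juniper vs Kiln: 6 to 7, Kiln.
Juniper vs Lantern: Juniper is ranked higher on 3 ballots, Lantern on 10. Lantern wins 10–3.
Juniper vs Maru: 3 for Juniper, 10 for Maru — Maru by 10–3.
Isola vs Ember: 3+3 = 6 for Isola, 7 for Ember — Ember by 7–6.
Isola vs Kiln: Isola, 9–4.
Isola vs Lantern: Isola is ranked higher on 1+3 = 4 ballots, Lantern on 9. Lantern wins 9–4.
Isola–Maru: Maru 7–6.
Ember–Kiln: Ember 10–3.
Ember–Lantern: Lantern 9–4.
Ember vs Maru: Ember wins 7–6.
Kiln vs Lantern: Lantern, 9–4.
Kiln vs Maru: Kiln is ranked higher on 3+3 = 6 ballots, Maru on 7. Maru wins 7–6.
Lantern vs Maru: Lantern is ranked higher on 3+3 = 6 ballots, Maru on 7. Maru wins 7–6.
No restaurant is unbeaten: Juniper loses to Isola; Isola loses to Ember; Ember loses to Lantern; Kiln loses to Isola; Lantern loses to Maru; Maru loses to Ember. In particular Ember → Maru → Lantern → Ember is a majority cycle — no Condorcet winner exists.

none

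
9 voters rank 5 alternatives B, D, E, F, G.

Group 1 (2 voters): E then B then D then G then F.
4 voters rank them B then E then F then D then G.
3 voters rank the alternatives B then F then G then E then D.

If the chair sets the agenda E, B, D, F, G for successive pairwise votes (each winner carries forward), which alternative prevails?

B

Round 1: E vs B — 2–7, B advances.
Round 2: B vs D — 9–0, B advances.
Round 3: B vs F — 9–0, B advances.
Round 4: B vs G — 9–0, B advances.
The agenda winner is B.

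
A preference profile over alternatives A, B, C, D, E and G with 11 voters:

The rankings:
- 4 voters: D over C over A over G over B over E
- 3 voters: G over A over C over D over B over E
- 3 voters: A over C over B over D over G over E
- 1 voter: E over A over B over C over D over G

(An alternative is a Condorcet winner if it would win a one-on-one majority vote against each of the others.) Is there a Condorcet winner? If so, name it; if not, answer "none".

Check each pair by majority over 11 ballots:
A vs B: A preferred on 4+3+3+1 = 11 ballots; A wins 11–0.
A vs C: 7 to 4, A.
A vs D: 7 to 4, A.
A vs E: A is ranked higher on 4+3+3 = 10 ballots, E on 1. A wins 10–1.
A vs G: 4+3+1 = 8 for A, 3 for G — A by 8–3.
B vs C: 1 for B, 10 for C — C by 10–1.
B vs D: 4 to 7, D.
B vs E: B is ranked higher on 4+3+3 = 10 ballots, E on 1. B wins 10–1.
B vs G: 3+1 = 4 for B, 7 for G — G by 7–4.
C vs D: 3+3+1 = 7 for C, 4 for D — C by 7–4.
C vs E: 4+3+3 = 10 for C, 1 for E — C by 10–1.
C vs G: 4+3+1 = 8 for C, 3 for G — C by 8–3.
D vs E: D is ranked higher on 4+3+3 = 10 ballots, E on 1. D wins 10–1.
D vs G: 4+3+1 = 8 for D, 3 for G — D by 8–3.
E vs G: E is ranked higher on 1 ballot, G on 10. G wins 10–1.
Only A has no losses; A is the Condorcet winner.

A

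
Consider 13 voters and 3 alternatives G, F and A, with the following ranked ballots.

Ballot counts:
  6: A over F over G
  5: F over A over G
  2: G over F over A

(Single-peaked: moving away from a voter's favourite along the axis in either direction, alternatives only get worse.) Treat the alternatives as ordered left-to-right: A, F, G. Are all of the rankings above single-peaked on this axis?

yes

Axis positions: A=1, F=2, G=3.
Type 1 (peak A at position 1): ranking walks positions 1-2-3, expanding outward from the peak — single-peaked.
Type 2 (peak F at position 2): ranking walks positions 2-1-3, expanding outward from the peak — single-peaked.
Type 3 (peak G at position 3): ranking walks positions 3-2-1, expanding outward from the peak — single-peaked.
Every ranking is single-peaked on this axis.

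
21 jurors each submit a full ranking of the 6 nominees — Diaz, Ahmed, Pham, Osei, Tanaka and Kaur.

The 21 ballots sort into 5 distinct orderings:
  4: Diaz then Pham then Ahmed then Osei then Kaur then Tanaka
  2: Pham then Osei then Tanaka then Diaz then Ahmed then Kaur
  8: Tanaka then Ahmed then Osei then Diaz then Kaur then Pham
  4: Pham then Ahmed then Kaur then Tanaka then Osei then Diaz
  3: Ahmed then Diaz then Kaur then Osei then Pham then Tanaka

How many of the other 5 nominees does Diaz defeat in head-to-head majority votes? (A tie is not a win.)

Diaz against each rival (21 jurors):
Diaz–Ahmed: Ahmed 15–6.
Diaz vs Pham: Diaz wins 15–6.
Diaz vs Osei: Osei wins 14–7.
Diaz vs Tanaka: Tanaka wins 14–7.
Diaz vs Kaur: Diaz, 17–4.
Diaz beats Pham, Kaur; loses to Ahmed, Osei, Tanaka — 2 pairwise wins.

2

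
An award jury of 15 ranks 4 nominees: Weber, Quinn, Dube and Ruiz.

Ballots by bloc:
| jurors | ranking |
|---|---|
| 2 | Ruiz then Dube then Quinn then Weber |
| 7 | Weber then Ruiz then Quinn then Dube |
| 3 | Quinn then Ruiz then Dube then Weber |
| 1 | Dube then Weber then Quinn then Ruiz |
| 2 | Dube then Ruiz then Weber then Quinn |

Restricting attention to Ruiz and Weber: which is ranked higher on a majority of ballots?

Ballots ranking Ruiz above Weber: 2 + 3 + 2 = 7.
Ballots ranking Weber above Ruiz: 15 − 7 = 8.
Weber wins the head-to-head 8–7.

Weber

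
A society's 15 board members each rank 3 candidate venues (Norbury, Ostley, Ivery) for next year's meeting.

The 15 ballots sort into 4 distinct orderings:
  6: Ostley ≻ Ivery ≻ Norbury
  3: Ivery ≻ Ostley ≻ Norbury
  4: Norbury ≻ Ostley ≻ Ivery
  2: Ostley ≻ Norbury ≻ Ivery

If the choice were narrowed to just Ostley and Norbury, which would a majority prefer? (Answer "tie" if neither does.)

Ballots ranking Ostley above Norbury: 6 + 3 + 2 = 11.
Ballots ranking Norbury above Ostley: 15 − 11 = 4.
Ostley wins the head-to-head 11–4.

Ostley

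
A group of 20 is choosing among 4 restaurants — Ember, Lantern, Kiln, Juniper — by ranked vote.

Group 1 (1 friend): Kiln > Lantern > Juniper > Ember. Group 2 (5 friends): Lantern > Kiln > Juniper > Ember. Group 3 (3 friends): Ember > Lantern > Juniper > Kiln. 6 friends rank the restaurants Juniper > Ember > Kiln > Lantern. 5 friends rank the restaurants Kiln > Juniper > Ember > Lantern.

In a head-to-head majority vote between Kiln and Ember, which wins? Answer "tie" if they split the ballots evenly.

Kiln

Ballots ranking Kiln above Ember: 1 + 5 + 5 = 11.
Ballots ranking Ember above Kiln: 20 − 11 = 9.
Kiln wins the head-to-head 11–9.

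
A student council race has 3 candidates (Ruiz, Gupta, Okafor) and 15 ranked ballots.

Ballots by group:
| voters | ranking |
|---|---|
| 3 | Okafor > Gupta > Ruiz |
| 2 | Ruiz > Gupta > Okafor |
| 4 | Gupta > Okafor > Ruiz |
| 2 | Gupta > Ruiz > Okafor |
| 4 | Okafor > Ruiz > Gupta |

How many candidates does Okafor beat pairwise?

Okafor against each rival (15 voters):
Okafor–Ruiz: Okafor 11–4.
Okafor vs Gupta: Okafor is ranked higher on 3+4 = 7 ballots, Gupta on 8. Gupta wins 8–7.
Okafor beats Ruiz; loses to Gupta — 1 pairwise win.

1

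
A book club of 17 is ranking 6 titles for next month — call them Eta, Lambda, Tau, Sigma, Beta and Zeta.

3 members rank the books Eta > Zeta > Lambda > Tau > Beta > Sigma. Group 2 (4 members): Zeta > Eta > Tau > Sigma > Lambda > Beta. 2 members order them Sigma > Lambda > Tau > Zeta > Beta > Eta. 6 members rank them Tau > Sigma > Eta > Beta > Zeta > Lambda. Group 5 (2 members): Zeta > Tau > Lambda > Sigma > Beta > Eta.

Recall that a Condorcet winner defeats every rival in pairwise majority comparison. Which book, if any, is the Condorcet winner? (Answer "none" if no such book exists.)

Check each pair by majority over 17 ballots:
Eta vs Lambda: 13 to 4, Eta.
Eta vs Tau: Eta is ranked higher on 3+4 = 7 ballots, Tau on 10. Tau wins 10–7.
Eta vs Sigma: 3+4 = 7 for Eta, 10 for Sigma — Sigma by 10–7.
Eta vs Beta: Eta is ranked higher on 3+4+6 = 13 ballots, Beta on 4. Eta wins 13–4.
Eta vs Zeta: 9 to 8, Eta.
Lambda vs Tau: Lambda preferred on 3+2 = 5 ballots; Tau wins 12–5.
Lambda vs Sigma: 3+2 = 5 for Lambda, 12 for Sigma — Sigma by 12–5.
Lambda vs Beta: 3+4+2+2 = 11 for Lambda, 6 for Beta — Lambda by 11–6.
Lambda vs Zeta: 2 for Lambda, 15 for Zeta — Zeta by 15–2.
Tau vs Sigma: 15 to 2, Tau.
Tau vs Beta: Tau preferred on 3+4+2+6+2 = 17 ballots; Tau wins 17–0.
Tau vs Zeta: Tau preferred on 2+6 = 8 ballots; Zeta wins 9–8.
Sigma vs Beta: 14 to 3, Sigma.
Sigma vs Zeta: Sigma preferred on 2+6 = 8 ballots; Zeta wins 9–8.
Beta vs Zeta: 6 to 11, Zeta.
No book is unbeaten: Eta loses to Tau; Lambda loses to Eta; Tau loses to Zeta; Sigma loses to Tau; Beta loses to Eta; Zeta loses to Eta. In particular Eta > Zeta > Tau > Eta is a majority cycle — no Condorcet winner exists.

none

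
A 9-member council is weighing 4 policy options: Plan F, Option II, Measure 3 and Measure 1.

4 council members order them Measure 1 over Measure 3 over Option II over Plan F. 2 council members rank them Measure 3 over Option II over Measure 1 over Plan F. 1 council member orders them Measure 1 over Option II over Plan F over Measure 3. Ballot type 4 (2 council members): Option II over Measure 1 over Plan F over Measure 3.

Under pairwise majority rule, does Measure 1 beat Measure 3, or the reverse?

Measure 1

Ballots ranking Measure 1 above Measure 3: 4 + 1 + 2 = 7.
Ballots ranking Measure 3 above Measure 1: 9 − 7 = 2.
Measure 1 wins the head-to-head 7–2.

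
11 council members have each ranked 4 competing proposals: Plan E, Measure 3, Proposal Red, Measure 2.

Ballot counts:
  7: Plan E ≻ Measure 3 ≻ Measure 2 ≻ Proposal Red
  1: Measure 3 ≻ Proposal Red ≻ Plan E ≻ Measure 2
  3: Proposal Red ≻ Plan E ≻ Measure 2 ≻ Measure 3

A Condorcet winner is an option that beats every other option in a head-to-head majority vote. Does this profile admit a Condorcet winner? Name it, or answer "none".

Pairwise majorities:
Plan E vs Measure 3: Plan E preferred on 7+3 = 10 ballots; Plan E wins 10–1.
Plan E vs Proposal Red: 7 for Plan E, 4 for Proposal Red — Plan E by 7–4.
Plan E vs Measure 2: Plan E preferred on 7+1+3 = 11 ballots; Plan E wins 11–0.
Measure 3 vs Proposal Red: Measure 3 is ranked higher on 7+1 = 8 ballots, Proposal Red on 3. Measure 3 wins 8–3.
Measure 3 vs Measure 2: Measure 3 preferred on 7+1 = 8 ballots; Measure 3 wins 8–3.
Proposal Red vs Measure 2: 4 to 7, Measure 2.
Plan E beats each of Measure 3, Proposal Red, Measure 2 — Plan E is the Condorcet winner.

Plan E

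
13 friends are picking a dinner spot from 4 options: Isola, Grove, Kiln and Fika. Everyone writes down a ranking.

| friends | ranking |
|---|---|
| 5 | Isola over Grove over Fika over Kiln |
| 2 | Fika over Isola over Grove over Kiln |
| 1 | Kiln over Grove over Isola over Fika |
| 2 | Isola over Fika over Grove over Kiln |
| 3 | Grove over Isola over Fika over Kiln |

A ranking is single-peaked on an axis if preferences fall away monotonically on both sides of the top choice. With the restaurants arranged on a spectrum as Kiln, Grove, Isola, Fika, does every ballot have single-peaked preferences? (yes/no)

Axis positions: Kiln=1, Grove=2, Isola=3, Fika=4.
Faction 1 (peak Isola at position 3): ranking walks positions 3-2-4-1, expanding outward from the peak — single-peaked.
Faction 2 (peak Fika at position 4): ranking walks positions 4-3-2-1, expanding outward from the peak — single-peaked.
Faction 3 (peak Kiln at position 1): ranking walks positions 1-2-3-4, expanding outward from the peak — single-peaked.
Faction 4 (peak Isola at position 3): ranking walks positions 3-4-2-1, expanding outward from the peak — single-peaked.
Faction 5 (peak Grove at position 2): ranking walks positions 2-3-4-1, expanding outward from the peak — single-peaked.
Every ranking is single-peaked on this axis.

yes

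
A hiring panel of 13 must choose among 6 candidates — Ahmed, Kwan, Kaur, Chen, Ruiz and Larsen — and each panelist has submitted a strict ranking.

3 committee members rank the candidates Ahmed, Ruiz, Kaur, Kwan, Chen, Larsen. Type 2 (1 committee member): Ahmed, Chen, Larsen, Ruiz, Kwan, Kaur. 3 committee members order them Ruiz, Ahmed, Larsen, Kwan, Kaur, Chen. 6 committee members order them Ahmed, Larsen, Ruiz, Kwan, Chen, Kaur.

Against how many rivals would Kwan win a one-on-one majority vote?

2

Kwan against each rival (13 committee members):
Kwan vs Ahmed: Kwan is ranked higher on 0 ballots, Ahmed on 13. Ahmed wins 13–0.
Kwan–Kaur: Kwan 10–3.
Kwan vs Chen: 12 to 1, Kwan.
Kwan–Ruiz: Ruiz 13–0.
Kwan vs Larsen: Kwan is ranked higher on 3 ballots, Larsen on 10. Larsen wins 10–3.
Kwan beats Kaur, Chen; loses to Ahmed, Ruiz, Larsen — 2 pairwise wins.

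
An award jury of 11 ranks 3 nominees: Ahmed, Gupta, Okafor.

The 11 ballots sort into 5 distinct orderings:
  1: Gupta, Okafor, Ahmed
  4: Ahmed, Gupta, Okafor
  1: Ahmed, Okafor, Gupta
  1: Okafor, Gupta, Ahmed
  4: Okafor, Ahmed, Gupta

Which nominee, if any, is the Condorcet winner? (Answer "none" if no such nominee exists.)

Check each pair by majority over 11 ballots:
Ahmed–Gupta: Ahmed 9–2.
Ahmed–Okafor: Okafor 6–5.
Gupta–Okafor: Okafor 6–5.
Only Okafor has no losses; Okafor is the Condorcet winner.

Okafor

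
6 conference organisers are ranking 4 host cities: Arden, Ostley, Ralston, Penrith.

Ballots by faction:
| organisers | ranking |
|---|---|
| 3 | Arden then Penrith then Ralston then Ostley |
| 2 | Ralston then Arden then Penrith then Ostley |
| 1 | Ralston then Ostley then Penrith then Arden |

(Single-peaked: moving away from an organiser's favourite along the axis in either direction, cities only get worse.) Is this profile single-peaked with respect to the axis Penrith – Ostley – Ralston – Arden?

Axis positions: Penrith=1, Ostley=2, Ralston=3, Arden=4.
Faction 1: ranking walks positions 4-1-3-2; Penrith is ranked above Ralston even though Ralston lies between Penrith and the peak Arden on the axis — preferences dip and rise again. Not single-peaked.
Faction 2: ranking walks positions 3-4-1-2; Penrith is ranked above Ostley even though Ostley lies between Penrith and the peak Ralston on the axis — preferences dip and rise again. Not single-peaked.
Faction 3 (peak Ralston at position 3): ranking walks positions 3-2-1-4, expanding outward from the peak — single-peaked.
Faction 1 violates single-peakedness, so the profile is not single-peaked on this axis.

no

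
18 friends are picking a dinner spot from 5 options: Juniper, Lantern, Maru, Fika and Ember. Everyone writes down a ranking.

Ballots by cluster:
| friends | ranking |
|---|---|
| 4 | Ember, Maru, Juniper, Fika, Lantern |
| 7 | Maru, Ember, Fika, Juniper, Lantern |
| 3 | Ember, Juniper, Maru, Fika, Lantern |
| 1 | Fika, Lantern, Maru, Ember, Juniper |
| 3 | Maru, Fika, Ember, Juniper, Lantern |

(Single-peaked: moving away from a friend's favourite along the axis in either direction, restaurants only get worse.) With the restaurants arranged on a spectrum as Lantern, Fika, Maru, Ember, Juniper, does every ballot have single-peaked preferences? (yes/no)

Axis positions: Lantern=1, Fika=2, Maru=3, Ember=4, Juniper=5.
Cluster 1 (peak Ember at position 4): ranking walks positions 4-3-5-2-1, expanding outward from the peak — single-peaked.
Cluster 2 (peak Maru at position 3): ranking walks positions 3-4-2-5-1, expanding outward from the peak — single-peaked.
Cluster 3 (peak Ember at position 4): ranking walks positions 4-5-3-2-1, expanding outward from the peak — single-peaked.
Cluster 4 (peak Fika at position 2): ranking walks positions 2-1-3-4-5, expanding outward from the peak — single-peaked.
Cluster 5 (peak Maru at position 3): ranking walks positions 3-2-4-5-1, expanding outward from the peak — single-peaked.
Every ranking is single-peaked on this axis.

yes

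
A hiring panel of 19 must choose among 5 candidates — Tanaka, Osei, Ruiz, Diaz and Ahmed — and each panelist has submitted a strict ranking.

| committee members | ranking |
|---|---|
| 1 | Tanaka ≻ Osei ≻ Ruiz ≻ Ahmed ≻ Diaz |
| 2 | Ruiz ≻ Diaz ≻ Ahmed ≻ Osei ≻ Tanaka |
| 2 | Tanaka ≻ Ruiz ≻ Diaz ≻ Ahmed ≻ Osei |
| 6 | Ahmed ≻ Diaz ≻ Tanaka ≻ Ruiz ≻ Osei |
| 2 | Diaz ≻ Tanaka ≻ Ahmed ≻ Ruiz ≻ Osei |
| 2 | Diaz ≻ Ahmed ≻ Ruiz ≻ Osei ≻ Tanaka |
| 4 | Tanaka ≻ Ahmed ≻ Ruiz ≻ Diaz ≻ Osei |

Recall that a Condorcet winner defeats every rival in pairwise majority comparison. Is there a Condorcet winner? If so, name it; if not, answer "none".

Pairwise majorities:
Tanaka vs Osei: Tanaka wins 15–4.
Tanaka vs Ruiz: Tanaka wins 15–4.
Tanaka vs Diaz: Diaz, 12–7.
Tanaka–Ahmed: Ahmed 10–9.
Osei–Ruiz: Ruiz 18–1.
Osei vs Diaz: Diaz wins 18–1.
Osei vs Ahmed: Ahmed, 18–1.
Ruiz vs Diaz: Diaz, 10–9.
Ruiz vs Ahmed: Ahmed, 14–5.
Diaz vs Ahmed: Ahmed, 11–8.
Ahmed beats each of Tanaka, Osei, Ruiz, Diaz — Ahmed is the Condorcet winner.

Ahmed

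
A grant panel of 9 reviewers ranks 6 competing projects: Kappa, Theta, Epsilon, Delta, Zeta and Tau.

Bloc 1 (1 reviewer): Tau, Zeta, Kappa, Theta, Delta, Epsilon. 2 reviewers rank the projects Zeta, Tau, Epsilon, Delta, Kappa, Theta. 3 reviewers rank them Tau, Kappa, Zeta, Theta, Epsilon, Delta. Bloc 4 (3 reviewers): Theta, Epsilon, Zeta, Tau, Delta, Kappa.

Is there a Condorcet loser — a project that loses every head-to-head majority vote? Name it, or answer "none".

none

Pairwise majorities:
Kappa vs Theta: Kappa, 6–3.
Kappa vs Epsilon: Epsilon wins 5–4.
Kappa vs Delta: 4 to 5, Delta.
Kappa vs Zeta: Kappa is ranked higher on 3 ballots, Zeta on 6. Zeta wins 6–3.
Kappa vs Tau: Tau, 9–0.
Theta vs Epsilon: Theta preferred on 1+3+3 = 7 ballots; Theta wins 7–2.
Theta vs Delta: 1+3+3 = 7 for Theta, 2 for Delta — Theta by 7–2.
Theta vs Zeta: Theta preferred on 3 ballots; Zeta wins 6–3.
Theta vs Tau: Theta preferred on 3 ballots; Tau wins 6–3.
Epsilon vs Delta: Epsilon is ranked higher on 2+3+3 = 8 ballots, Delta on 1. Epsilon wins 8–1.
Epsilon vs Zeta: Zeta wins 6–3.
Epsilon vs Tau: Epsilon preferred on 3 ballots; Tau wins 6–3.
Delta vs Zeta: Delta preferred on 0 ballots; Zeta wins 9–0.
Delta vs Tau: 0 to 9, Tau.
Zeta vs Tau: Zeta wins 5–4.
Each project has at least one pairwise win (Kappa beats Theta; Theta beats Epsilon; Epsilon beats Kappa; Delta beats Kappa; Zeta beats Kappa; Tau beats Kappa) — no Condorcet loser.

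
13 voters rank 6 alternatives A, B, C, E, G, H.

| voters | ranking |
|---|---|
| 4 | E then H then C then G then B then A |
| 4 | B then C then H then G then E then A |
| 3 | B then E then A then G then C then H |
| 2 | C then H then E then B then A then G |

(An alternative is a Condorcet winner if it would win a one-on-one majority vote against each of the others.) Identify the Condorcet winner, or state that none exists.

Pairwise majorities:
A vs B: 0 to 13, B.
A–C: C 10–3.
A vs E: 0 for A, 13 for E — E by 13–0.
A vs G: G wins 8–5.
A vs H: H, 10–3.
B vs C: 7 to 6, B.
B–E: B 7–6.
B–G: B 9–4.
B–H: B 7–6.
C vs E: C is ranked higher on 4+2 = 6 ballots, E on 7. E wins 7–6.
C vs G: C preferred on 4+4+2 = 10 ballots; C wins 10–3.
C vs H: C wins 9–4.
E vs G: E is ranked higher on 4+3+2 = 9 ballots, G on 4. E wins 9–4.
E–H: E 7–6.
G vs H: H wins 10–3.
B defeats every rival head-to-head and is the Condorcet winner.

B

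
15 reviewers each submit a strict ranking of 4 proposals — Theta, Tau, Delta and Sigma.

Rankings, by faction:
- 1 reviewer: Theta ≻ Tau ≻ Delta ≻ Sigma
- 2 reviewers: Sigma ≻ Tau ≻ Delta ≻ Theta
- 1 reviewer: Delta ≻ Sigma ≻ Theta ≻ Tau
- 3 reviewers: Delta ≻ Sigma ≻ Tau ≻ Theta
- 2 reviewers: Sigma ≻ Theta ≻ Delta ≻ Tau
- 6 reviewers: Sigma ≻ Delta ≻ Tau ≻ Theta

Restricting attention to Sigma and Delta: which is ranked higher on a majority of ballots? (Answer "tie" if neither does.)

Sigma

Ballots ranking Sigma above Delta: 2 + 2 + 6 = 10.
Ballots ranking Delta above Sigma: 15 − 10 = 5.
Sigma wins the head-to-head 10–5.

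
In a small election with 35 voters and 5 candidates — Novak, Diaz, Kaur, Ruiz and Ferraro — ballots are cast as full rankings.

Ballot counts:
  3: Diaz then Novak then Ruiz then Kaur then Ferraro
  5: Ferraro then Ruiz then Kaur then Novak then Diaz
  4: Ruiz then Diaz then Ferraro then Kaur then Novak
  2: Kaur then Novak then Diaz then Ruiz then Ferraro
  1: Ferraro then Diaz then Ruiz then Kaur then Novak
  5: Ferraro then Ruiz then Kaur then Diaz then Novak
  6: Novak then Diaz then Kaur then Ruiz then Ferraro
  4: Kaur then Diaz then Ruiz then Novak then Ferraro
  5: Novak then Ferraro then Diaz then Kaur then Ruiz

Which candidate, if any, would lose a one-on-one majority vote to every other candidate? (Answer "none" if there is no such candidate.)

none

Pairwise majorities:
Novak–Diaz: Novak 18–17.
Novak vs Kaur: Novak preferred on 3+6+5 = 14 ballots; Kaur wins 21–14.
Novak vs Ruiz: Ruiz, 19–16.
Novak vs Ferraro: Novak wins 20–15.
Diaz vs Kaur: 3+4+1+6+5 = 19 for Diaz, 16 for Kaur — Diaz by 19–16.
Diaz–Ruiz: Diaz 21–14.
Diaz–Ferraro: Diaz 19–16.
Kaur vs Ruiz: 2+6+4+5 = 17 for Kaur, 18 for Ruiz — Ruiz by 18–17.
Kaur vs Ferraro: Kaur is ranked higher on 3+2+6+4 = 15 ballots, Ferraro on 20. Ferraro wins 20–15.
Ruiz vs Ferraro: Ruiz, 19–16.
Every candidate wins at least one matchup (Novak beats Diaz; Diaz beats Kaur; Kaur beats Novak; Ruiz beats Novak; Ferraro beats Kaur), so there is no Condorcet loser.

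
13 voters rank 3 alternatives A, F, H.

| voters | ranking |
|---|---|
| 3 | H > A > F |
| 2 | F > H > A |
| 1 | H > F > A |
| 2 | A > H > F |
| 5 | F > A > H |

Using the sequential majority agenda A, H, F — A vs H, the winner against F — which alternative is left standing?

F

Round 1: A vs H — 7–6, A advances.
Round 2: A vs F — 5–8, F advances.
F survives the agenda.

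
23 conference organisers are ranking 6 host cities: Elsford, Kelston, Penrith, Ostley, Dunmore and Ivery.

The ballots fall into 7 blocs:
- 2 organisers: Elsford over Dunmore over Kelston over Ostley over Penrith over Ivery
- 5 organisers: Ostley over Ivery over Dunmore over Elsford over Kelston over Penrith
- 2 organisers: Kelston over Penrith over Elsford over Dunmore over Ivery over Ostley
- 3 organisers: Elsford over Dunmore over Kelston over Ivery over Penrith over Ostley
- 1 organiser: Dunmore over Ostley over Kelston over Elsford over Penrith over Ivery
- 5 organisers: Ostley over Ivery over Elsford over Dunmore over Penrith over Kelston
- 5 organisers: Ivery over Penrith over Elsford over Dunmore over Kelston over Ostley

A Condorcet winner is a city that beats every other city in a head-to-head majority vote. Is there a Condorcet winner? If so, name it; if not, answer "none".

Pairwise majorities:
Elsford vs Kelston: 2+5+3+5+5 = 20 for Elsford, 3 for Kelston — Elsford by 20–3.
Elsford vs Penrith: 16 to 7, Elsford.
Elsford vs Ostley: Elsford wins 12–11.
Elsford vs Dunmore: Elsford preferred on 2+2+3+5+5 = 17 ballots; Elsford wins 17–6.
Elsford vs Ivery: Ivery wins 15–8.
Kelston vs Penrith: Kelston, 13–10.
Kelston–Ostley: Kelston 12–11.
Kelston vs Dunmore: 2 for Kelston, 21 for Dunmore — Dunmore by 21–2.
Kelston vs Ivery: 2+2+3+1 = 8 for Kelston, 15 for Ivery — Ivery by 15–8.
Penrith vs Ostley: 10 to 13, Ostley.
Penrith vs Dunmore: Dunmore, 16–7.
Penrith–Ivery: Ivery 18–5.
Ostley vs Dunmore: Dunmore wins 13–10.
Ostley vs Ivery: 13 to 10, Ostley.
Dunmore vs Ivery: Dunmore is ranked higher on 2+2+3+1 = 8 ballots, Ivery on 15. Ivery wins 15–8.
No city is unbeaten: Elsford loses to Ivery; Kelston loses to Elsford; Penrith loses to Elsford; Ostley loses to Elsford; Dunmore loses to Elsford; Ivery loses to Ostley. In particular Elsford > Ostley > Ivery > Elsford is a majority cycle — no Condorcet winner exists.

none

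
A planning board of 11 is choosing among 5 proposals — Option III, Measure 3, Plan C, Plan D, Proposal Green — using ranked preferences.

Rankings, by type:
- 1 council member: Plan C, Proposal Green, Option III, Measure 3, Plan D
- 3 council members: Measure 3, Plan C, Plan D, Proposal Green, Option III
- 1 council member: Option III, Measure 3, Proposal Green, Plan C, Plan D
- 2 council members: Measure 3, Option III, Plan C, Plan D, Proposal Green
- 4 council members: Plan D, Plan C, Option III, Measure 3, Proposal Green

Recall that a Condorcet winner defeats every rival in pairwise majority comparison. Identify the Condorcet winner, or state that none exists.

none

Head-to-head results (11 council members):
Option III vs Measure 3: Option III preferred on 1+1+4 = 6 ballots; Option III wins 6–5.
Option III vs Plan C: 1+2 = 3 for Option III, 8 for Plan C — Plan C by 8–3.
Option III vs Plan D: Option III preferred on 1+1+2 = 4 ballots; Plan D wins 7–4.
Option III vs Proposal Green: Option III is ranked higher on 1+2+4 = 7 ballots, Proposal Green on 4. Option III wins 7–4.
Measure 3 vs Plan C: 3+1+2 = 6 for Measure 3, 5 for Plan C — Measure 3 by 6–5.
Measure 3 vs Plan D: Measure 3 is ranked higher on 1+3+1+2 = 7 ballots, Plan D on 4. Measure 3 wins 7–4.
Measure 3 vs Proposal Green: 3+1+2+4 = 10 for Measure 3, 1 for Proposal Green — Measure 3 by 10–1.
Plan C vs Plan D: 7 to 4, Plan C.
Plan C vs Proposal Green: 10 to 1, Plan C.
Plan D vs Proposal Green: Plan D is ranked higher on 3+2+4 = 9 ballots, Proposal Green on 2. Plan D wins 9–2.
No option is unbeaten: Option III loses to Plan C; Measure 3 loses to Option III; Plan C loses to Measure 3; Plan D loses to Measure 3; Proposal Green loses to Option III. In particular Option III > Measure 3 > Plan C > Option III is a majority cycle — no Condorcet winner exists.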